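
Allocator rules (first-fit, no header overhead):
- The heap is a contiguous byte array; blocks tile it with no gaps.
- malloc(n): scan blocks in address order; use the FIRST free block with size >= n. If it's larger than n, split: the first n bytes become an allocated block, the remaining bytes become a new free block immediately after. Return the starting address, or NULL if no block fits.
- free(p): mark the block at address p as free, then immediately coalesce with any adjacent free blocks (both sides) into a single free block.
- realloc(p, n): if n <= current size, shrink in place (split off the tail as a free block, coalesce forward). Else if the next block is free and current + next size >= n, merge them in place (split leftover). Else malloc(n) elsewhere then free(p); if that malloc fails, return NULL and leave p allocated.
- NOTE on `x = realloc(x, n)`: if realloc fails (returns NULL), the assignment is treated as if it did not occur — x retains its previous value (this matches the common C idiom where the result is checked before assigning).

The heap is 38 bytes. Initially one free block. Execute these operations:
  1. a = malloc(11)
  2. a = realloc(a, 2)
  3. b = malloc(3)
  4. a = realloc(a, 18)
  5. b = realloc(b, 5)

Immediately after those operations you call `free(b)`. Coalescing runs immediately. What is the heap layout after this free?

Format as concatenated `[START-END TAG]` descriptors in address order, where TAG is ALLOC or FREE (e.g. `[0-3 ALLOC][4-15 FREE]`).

Answer: [0-4 FREE][5-22 ALLOC][23-37 FREE]

Derivation:
Op 1: a = malloc(11) -> a = 0; heap: [0-10 ALLOC][11-37 FREE]
Op 2: a = realloc(a, 2) -> a = 0; heap: [0-1 ALLOC][2-37 FREE]
Op 3: b = malloc(3) -> b = 2; heap: [0-1 ALLOC][2-4 ALLOC][5-37 FREE]
Op 4: a = realloc(a, 18) -> a = 5; heap: [0-1 FREE][2-4 ALLOC][5-22 ALLOC][23-37 FREE]
Op 5: b = realloc(b, 5) -> b = 23; heap: [0-4 FREE][5-22 ALLOC][23-27 ALLOC][28-37 FREE]
free(b): b = 23 -> block [23-27 ALLOC]; mark free, coalesce with adjacent free neighbors -> [0-4 FREE][5-22 ALLOC][23-37 FREE]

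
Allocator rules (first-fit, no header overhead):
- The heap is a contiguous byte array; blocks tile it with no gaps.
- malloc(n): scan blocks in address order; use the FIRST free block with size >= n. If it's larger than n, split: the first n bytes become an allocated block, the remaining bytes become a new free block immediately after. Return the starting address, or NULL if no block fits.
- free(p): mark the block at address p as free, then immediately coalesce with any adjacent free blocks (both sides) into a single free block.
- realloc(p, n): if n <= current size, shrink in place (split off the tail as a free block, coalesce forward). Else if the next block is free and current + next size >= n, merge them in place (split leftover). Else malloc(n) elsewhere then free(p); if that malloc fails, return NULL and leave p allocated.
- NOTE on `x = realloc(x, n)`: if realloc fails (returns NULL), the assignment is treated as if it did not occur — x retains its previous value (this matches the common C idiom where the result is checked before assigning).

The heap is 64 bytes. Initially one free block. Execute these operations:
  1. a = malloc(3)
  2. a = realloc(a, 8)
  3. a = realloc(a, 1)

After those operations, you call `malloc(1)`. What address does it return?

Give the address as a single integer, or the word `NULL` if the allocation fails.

Op 1: a = malloc(3) -> a = 0; heap: [0-2 ALLOC][3-63 FREE]
Op 2: a = realloc(a, 8) -> a = 0; heap: [0-7 ALLOC][8-63 FREE]
Op 3: a = realloc(a, 1) -> a = 0; heap: [0-0 ALLOC][1-63 FREE]
malloc(1): first-fit scan over [0-0 ALLOC][1-63 FREE] -> 1

Answer: 1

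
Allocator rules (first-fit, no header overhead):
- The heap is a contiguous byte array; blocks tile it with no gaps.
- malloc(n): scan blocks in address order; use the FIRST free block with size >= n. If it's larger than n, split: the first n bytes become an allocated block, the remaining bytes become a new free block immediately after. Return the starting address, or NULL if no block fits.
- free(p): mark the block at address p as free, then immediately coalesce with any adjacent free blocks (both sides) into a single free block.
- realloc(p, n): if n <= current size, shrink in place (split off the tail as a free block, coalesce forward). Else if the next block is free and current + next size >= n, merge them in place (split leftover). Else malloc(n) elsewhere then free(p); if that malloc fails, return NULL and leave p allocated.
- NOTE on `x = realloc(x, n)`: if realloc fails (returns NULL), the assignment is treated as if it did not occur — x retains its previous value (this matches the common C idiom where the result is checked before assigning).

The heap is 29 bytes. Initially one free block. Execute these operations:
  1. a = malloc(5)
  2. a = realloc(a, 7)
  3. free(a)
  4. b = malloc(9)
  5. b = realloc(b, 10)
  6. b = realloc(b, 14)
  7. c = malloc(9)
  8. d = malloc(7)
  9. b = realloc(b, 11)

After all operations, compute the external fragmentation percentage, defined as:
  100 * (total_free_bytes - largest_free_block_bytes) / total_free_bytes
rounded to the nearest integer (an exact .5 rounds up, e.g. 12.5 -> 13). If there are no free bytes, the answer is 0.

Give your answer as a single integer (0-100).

Answer: 33

Derivation:
Op 1: a = malloc(5) -> a = 0; heap: [0-4 ALLOC][5-28 FREE]
Op 2: a = realloc(a, 7) -> a = 0; heap: [0-6 ALLOC][7-28 FREE]
Op 3: free(a) -> (freed a); heap: [0-28 FREE]
Op 4: b = malloc(9) -> b = 0; heap: [0-8 ALLOC][9-28 FREE]
Op 5: b = realloc(b, 10) -> b = 0; heap: [0-9 ALLOC][10-28 FREE]
Op 6: b = realloc(b, 14) -> b = 0; heap: [0-13 ALLOC][14-28 FREE]
Op 7: c = malloc(9) -> c = 14; heap: [0-13 ALLOC][14-22 ALLOC][23-28 FREE]
Op 8: d = malloc(7) -> d = NULL; heap: [0-13 ALLOC][14-22 ALLOC][23-28 FREE]
Op 9: b = realloc(b, 11) -> b = 0; heap: [0-10 ALLOC][11-13 FREE][14-22 ALLOC][23-28 FREE]
Free blocks: [3 6] total_free=9 largest=6 -> 100*(9-6)/9 = 300/9 ≈ 33.333 -> rounds to 33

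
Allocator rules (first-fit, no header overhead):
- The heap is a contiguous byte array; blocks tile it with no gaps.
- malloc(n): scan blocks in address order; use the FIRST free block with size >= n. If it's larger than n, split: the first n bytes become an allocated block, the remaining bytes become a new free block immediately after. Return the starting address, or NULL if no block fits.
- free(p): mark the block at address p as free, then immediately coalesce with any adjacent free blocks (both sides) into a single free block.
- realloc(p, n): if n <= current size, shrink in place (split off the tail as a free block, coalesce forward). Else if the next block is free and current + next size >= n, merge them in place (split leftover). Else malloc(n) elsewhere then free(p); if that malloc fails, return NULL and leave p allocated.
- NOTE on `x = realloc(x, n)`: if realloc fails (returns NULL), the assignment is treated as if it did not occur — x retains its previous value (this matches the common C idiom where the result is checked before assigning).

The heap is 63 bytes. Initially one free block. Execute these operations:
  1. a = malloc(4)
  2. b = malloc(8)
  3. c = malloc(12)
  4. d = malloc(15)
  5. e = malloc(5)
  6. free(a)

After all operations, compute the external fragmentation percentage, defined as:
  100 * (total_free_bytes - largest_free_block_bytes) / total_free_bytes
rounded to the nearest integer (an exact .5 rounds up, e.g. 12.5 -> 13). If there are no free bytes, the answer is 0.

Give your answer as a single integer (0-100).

Answer: 17

Derivation:
Op 1: a = malloc(4) -> a = 0; heap: [0-3 ALLOC][4-62 FREE]
Op 2: b = malloc(8) -> b = 4; heap: [0-3 ALLOC][4-11 ALLOC][12-62 FREE]
Op 3: c = malloc(12) -> c = 12; heap: [0-3 ALLOC][4-11 ALLOC][12-23 ALLOC][24-62 FREE]
Op 4: d = malloc(15) -> d = 24; heap: [0-3 ALLOC][4-11 ALLOC][12-23 ALLOC][24-38 ALLOC][39-62 FREE]
Op 5: e = malloc(5) -> e = 39; heap: [0-3 ALLOC][4-11 ALLOC][12-23 ALLOC][24-38 ALLOC][39-43 ALLOC][44-62 FREE]
Op 6: free(a) -> (freed a); heap: [0-3 FREE][4-11 ALLOC][12-23 ALLOC][24-38 ALLOC][39-43 ALLOC][44-62 FREE]
Free blocks: [4 19] total_free=23 largest=19 -> 100*(23-19)/23 = 400/23 ≈ 17.391 -> rounds to 17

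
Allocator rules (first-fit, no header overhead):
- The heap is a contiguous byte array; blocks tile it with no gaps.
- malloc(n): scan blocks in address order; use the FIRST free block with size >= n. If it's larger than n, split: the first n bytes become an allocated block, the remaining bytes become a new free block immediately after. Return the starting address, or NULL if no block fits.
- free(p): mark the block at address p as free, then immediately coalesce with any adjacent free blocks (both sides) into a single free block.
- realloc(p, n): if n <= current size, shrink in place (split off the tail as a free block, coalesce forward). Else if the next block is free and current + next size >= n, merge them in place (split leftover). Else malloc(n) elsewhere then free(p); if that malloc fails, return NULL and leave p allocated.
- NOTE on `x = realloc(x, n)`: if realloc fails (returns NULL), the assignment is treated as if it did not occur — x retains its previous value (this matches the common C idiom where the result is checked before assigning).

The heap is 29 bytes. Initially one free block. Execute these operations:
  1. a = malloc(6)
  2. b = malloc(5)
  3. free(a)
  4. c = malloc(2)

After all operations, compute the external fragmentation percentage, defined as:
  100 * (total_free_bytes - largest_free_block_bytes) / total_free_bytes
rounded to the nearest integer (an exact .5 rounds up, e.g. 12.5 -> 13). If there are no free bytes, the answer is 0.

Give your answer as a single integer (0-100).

Op 1: a = malloc(6) -> a = 0; heap: [0-5 ALLOC][6-28 FREE]
Op 2: b = malloc(5) -> b = 6; heap: [0-5 ALLOC][6-10 ALLOC][11-28 FREE]
Op 3: free(a) -> (freed a); heap: [0-5 FREE][6-10 ALLOC][11-28 FREE]
Op 4: c = malloc(2) -> c = 0; heap: [0-1 ALLOC][2-5 FREE][6-10 ALLOC][11-28 FREE]
Free blocks: [4 18] total_free=22 largest=18 -> 100*(22-18)/22 = 400/22 ≈ 18.182 -> rounds to 18

Answer: 18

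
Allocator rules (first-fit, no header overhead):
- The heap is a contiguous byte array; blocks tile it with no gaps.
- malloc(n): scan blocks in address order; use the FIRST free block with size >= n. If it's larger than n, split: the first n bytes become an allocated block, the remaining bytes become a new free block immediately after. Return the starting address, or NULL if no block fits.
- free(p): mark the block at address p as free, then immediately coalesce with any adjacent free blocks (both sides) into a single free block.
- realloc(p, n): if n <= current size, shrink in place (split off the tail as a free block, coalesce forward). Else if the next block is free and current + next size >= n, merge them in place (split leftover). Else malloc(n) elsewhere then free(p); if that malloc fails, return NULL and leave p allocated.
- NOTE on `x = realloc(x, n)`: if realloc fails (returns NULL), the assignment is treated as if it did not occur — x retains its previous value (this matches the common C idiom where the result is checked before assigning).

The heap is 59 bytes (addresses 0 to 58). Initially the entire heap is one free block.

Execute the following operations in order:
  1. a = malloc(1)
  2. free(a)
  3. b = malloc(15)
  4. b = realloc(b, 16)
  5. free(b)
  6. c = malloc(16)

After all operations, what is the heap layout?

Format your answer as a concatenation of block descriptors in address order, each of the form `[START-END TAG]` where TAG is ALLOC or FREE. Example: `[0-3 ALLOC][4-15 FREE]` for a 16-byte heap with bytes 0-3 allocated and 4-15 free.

Op 1: a = malloc(1) -> a = 0; heap: [0-0 ALLOC][1-58 FREE]
Op 2: free(a) -> (freed a); heap: [0-58 FREE]
Op 3: b = malloc(15) -> b = 0; heap: [0-14 ALLOC][15-58 FREE]
Op 4: b = realloc(b, 16) -> b = 0; heap: [0-15 ALLOC][16-58 FREE]
Op 5: free(b) -> (freed b); heap: [0-58 FREE]
Op 6: c = malloc(16) -> c = 0; heap: [0-15 ALLOC][16-58 FREE]

Answer: [0-15 ALLOC][16-58 FREE]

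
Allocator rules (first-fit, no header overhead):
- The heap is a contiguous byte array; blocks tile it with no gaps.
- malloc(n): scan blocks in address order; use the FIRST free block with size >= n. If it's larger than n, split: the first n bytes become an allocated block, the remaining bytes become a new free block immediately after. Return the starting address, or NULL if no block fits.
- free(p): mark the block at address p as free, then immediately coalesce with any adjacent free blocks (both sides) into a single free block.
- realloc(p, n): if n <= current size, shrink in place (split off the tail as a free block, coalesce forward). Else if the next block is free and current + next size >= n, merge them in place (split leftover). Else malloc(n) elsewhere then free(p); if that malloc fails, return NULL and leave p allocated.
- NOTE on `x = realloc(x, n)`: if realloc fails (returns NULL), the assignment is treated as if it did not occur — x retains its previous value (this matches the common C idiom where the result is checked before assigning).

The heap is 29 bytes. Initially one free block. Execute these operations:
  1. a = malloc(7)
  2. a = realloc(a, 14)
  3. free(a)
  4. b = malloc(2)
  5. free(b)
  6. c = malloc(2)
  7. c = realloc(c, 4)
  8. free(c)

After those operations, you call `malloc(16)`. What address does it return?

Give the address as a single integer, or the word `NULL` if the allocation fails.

Op 1: a = malloc(7) -> a = 0; heap: [0-6 ALLOC][7-28 FREE]
Op 2: a = realloc(a, 14) -> a = 0; heap: [0-13 ALLOC][14-28 FREE]
Op 3: free(a) -> (freed a); heap: [0-28 FREE]
Op 4: b = malloc(2) -> b = 0; heap: [0-1 ALLOC][2-28 FREE]
Op 5: free(b) -> (freed b); heap: [0-28 FREE]
Op 6: c = malloc(2) -> c = 0; heap: [0-1 ALLOC][2-28 FREE]
Op 7: c = realloc(c, 4) -> c = 0; heap: [0-3 ALLOC][4-28 FREE]
Op 8: free(c) -> (freed c); heap: [0-28 FREE]
malloc(16): first-fit scan over [0-28 FREE] -> 0

Answer: 0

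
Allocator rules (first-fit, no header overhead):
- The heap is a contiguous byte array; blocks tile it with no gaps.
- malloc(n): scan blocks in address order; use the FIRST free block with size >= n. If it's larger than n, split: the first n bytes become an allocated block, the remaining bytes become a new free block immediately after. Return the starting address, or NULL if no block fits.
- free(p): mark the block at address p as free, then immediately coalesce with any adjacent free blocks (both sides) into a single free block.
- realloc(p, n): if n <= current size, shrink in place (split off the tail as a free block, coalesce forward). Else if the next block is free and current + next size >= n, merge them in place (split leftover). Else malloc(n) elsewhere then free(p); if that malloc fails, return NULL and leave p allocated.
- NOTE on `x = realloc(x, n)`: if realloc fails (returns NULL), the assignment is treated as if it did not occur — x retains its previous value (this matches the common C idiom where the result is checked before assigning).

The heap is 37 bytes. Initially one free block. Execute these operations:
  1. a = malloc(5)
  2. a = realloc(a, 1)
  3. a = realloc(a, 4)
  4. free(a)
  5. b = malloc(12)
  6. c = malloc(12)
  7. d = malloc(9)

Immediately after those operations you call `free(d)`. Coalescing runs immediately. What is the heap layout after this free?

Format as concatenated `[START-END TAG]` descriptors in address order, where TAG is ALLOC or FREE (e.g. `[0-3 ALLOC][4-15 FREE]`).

Op 1: a = malloc(5) -> a = 0; heap: [0-4 ALLOC][5-36 FREE]
Op 2: a = realloc(a, 1) -> a = 0; heap: [0-0 ALLOC][1-36 FREE]
Op 3: a = realloc(a, 4) -> a = 0; heap: [0-3 ALLOC][4-36 FREE]
Op 4: free(a) -> (freed a); heap: [0-36 FREE]
Op 5: b = malloc(12) -> b = 0; heap: [0-11 ALLOC][12-36 FREE]
Op 6: c = malloc(12) -> c = 12; heap: [0-11 ALLOC][12-23 ALLOC][24-36 FREE]
Op 7: d = malloc(9) -> d = 24; heap: [0-11 ALLOC][12-23 ALLOC][24-32 ALLOC][33-36 FREE]
free(d): d = 24 -> block [24-32 ALLOC]; mark free, coalesce with adjacent free neighbors -> [0-11 ALLOC][12-23 ALLOC][24-36 FREE]

Answer: [0-11 ALLOC][12-23 ALLOC][24-36 FREE]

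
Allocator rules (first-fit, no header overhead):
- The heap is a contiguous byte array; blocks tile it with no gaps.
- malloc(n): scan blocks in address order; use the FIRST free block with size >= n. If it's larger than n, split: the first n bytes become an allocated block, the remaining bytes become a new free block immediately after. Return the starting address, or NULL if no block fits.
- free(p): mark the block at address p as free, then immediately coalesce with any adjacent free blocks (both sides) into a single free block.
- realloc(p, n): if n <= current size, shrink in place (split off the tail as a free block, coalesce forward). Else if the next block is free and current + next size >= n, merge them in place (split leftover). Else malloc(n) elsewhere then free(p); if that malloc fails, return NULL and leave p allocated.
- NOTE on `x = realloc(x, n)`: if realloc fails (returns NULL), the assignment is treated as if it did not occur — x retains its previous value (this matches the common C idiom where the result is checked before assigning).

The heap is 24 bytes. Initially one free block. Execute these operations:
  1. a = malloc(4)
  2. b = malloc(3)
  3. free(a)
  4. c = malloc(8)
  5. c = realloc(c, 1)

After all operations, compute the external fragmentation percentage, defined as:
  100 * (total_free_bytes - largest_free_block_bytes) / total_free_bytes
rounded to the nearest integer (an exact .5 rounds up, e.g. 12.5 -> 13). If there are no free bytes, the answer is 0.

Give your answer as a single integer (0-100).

Answer: 20

Derivation:
Op 1: a = malloc(4) -> a = 0; heap: [0-3 ALLOC][4-23 FREE]
Op 2: b = malloc(3) -> b = 4; heap: [0-3 ALLOC][4-6 ALLOC][7-23 FREE]
Op 3: free(a) -> (freed a); heap: [0-3 FREE][4-6 ALLOC][7-23 FREE]
Op 4: c = malloc(8) -> c = 7; heap: [0-3 FREE][4-6 ALLOC][7-14 ALLOC][15-23 FREE]
Op 5: c = realloc(c, 1) -> c = 7; heap: [0-3 FREE][4-6 ALLOC][7-7 ALLOC][8-23 FREE]
Free blocks: [4 16] total_free=20 largest=16 -> 100*(20-16)/20 = 400/20 = 20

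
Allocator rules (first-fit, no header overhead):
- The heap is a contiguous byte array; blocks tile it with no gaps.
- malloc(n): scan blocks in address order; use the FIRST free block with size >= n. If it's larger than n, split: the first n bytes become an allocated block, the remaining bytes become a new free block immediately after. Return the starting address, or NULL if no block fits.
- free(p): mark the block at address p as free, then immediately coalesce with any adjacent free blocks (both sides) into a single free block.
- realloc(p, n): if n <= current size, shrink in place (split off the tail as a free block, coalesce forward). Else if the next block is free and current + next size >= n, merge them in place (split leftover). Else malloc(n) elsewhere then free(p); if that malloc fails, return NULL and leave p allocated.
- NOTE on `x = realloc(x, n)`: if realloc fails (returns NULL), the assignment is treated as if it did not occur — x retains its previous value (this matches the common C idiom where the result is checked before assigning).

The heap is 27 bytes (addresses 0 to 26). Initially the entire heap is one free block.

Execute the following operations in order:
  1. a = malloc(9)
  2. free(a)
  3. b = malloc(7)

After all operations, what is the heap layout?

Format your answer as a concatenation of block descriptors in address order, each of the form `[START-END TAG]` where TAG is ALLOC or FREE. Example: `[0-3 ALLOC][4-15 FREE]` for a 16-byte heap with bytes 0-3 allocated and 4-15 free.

Op 1: a = malloc(9) -> a = 0; heap: [0-8 ALLOC][9-26 FREE]
Op 2: free(a) -> (freed a); heap: [0-26 FREE]
Op 3: b = malloc(7) -> b = 0; heap: [0-6 ALLOC][7-26 FREE]

Answer: [0-6 ALLOC][7-26 FREE]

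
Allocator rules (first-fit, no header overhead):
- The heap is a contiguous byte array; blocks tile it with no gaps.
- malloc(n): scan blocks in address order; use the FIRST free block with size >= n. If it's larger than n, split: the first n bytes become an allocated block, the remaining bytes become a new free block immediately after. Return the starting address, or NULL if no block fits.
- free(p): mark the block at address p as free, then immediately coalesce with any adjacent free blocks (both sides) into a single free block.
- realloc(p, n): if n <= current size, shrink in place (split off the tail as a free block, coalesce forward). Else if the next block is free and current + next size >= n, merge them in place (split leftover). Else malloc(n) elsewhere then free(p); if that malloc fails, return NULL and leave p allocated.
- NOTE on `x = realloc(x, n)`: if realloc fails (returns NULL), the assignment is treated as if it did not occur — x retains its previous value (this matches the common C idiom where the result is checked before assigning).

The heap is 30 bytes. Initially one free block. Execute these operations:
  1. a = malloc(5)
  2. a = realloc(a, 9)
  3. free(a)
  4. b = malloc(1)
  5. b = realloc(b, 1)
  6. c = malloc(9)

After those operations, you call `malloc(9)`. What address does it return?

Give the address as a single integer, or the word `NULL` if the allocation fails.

Answer: 10

Derivation:
Op 1: a = malloc(5) -> a = 0; heap: [0-4 ALLOC][5-29 FREE]
Op 2: a = realloc(a, 9) -> a = 0; heap: [0-8 ALLOC][9-29 FREE]
Op 3: free(a) -> (freed a); heap: [0-29 FREE]
Op 4: b = malloc(1) -> b = 0; heap: [0-0 ALLOC][1-29 FREE]
Op 5: b = realloc(b, 1) -> b = 0; heap: [0-0 ALLOC][1-29 FREE]
Op 6: c = malloc(9) -> c = 1; heap: [0-0 ALLOC][1-9 ALLOC][10-29 FREE]
malloc(9): first-fit scan over [0-0 ALLOC][1-9 ALLOC][10-29 FREE] -> 10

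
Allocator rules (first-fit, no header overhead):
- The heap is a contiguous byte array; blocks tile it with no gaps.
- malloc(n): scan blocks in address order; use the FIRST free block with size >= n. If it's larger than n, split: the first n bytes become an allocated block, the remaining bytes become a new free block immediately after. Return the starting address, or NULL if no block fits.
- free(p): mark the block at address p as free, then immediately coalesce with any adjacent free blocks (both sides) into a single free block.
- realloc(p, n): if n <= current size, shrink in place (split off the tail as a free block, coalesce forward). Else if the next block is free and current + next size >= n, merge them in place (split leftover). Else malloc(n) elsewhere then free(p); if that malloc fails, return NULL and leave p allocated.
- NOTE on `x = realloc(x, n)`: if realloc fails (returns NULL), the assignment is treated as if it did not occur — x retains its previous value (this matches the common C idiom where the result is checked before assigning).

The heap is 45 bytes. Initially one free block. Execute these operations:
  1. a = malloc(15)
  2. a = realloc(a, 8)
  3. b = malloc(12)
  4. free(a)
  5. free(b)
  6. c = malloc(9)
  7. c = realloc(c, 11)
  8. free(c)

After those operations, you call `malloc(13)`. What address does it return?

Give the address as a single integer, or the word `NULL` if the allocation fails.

Answer: 0

Derivation:
Op 1: a = malloc(15) -> a = 0; heap: [0-14 ALLOC][15-44 FREE]
Op 2: a = realloc(a, 8) -> a = 0; heap: [0-7 ALLOC][8-44 FREE]
Op 3: b = malloc(12) -> b = 8; heap: [0-7 ALLOC][8-19 ALLOC][20-44 FREE]
Op 4: free(a) -> (freed a); heap: [0-7 FREE][8-19 ALLOC][20-44 FREE]
Op 5: free(b) -> (freed b); heap: [0-44 FREE]
Op 6: c = malloc(9) -> c = 0; heap: [0-8 ALLOC][9-44 FREE]
Op 7: c = realloc(c, 11) -> c = 0; heap: [0-10 ALLOC][11-44 FREE]
Op 8: free(c) -> (freed c); heap: [0-44 FREE]
malloc(13): first-fit scan over [0-44 FREE] -> 0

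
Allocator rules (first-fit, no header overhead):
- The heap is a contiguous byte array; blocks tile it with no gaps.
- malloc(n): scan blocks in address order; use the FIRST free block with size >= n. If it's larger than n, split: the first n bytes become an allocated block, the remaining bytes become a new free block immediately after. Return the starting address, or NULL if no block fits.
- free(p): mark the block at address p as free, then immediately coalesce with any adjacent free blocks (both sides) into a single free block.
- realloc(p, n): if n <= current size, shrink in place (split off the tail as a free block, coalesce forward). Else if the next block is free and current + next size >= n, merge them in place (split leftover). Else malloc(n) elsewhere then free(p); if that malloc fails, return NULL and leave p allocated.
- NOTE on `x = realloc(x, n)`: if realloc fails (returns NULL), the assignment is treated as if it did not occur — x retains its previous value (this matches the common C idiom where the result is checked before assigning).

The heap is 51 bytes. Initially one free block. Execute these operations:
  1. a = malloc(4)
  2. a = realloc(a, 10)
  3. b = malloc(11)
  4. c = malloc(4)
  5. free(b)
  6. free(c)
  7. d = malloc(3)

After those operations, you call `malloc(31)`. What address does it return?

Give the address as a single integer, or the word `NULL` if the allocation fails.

Op 1: a = malloc(4) -> a = 0; heap: [0-3 ALLOC][4-50 FREE]
Op 2: a = realloc(a, 10) -> a = 0; heap: [0-9 ALLOC][10-50 FREE]
Op 3: b = malloc(11) -> b = 10; heap: [0-9 ALLOC][10-20 ALLOC][21-50 FREE]
Op 4: c = malloc(4) -> c = 21; heap: [0-9 ALLOC][10-20 ALLOC][21-24 ALLOC][25-50 FREE]
Op 5: free(b) -> (freed b); heap: [0-9 ALLOC][10-20 FREE][21-24 ALLOC][25-50 FREE]
Op 6: free(c) -> (freed c); heap: [0-9 ALLOC][10-50 FREE]
Op 7: d = malloc(3) -> d = 10; heap: [0-9 ALLOC][10-12 ALLOC][13-50 FREE]
malloc(31): first-fit scan over [0-9 ALLOC][10-12 ALLOC][13-50 FREE] -> 13

Answer: 13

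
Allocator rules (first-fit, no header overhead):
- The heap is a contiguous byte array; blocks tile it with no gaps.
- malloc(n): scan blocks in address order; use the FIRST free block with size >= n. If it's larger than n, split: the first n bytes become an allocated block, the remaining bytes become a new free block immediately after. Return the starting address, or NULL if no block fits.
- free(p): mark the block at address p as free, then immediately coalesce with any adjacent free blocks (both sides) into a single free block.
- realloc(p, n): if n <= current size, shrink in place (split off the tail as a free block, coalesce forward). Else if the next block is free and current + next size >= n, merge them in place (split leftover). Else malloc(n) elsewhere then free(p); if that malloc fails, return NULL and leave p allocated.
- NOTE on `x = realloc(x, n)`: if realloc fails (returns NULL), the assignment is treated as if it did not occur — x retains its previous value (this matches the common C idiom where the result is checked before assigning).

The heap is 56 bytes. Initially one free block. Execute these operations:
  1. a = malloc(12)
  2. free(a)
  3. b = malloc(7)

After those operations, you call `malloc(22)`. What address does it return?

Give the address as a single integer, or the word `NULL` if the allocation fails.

Answer: 7

Derivation:
Op 1: a = malloc(12) -> a = 0; heap: [0-11 ALLOC][12-55 FREE]
Op 2: free(a) -> (freed a); heap: [0-55 FREE]
Op 3: b = malloc(7) -> b = 0; heap: [0-6 ALLOC][7-55 FREE]
malloc(22): first-fit scan over [0-6 ALLOC][7-55 FREE] -> 7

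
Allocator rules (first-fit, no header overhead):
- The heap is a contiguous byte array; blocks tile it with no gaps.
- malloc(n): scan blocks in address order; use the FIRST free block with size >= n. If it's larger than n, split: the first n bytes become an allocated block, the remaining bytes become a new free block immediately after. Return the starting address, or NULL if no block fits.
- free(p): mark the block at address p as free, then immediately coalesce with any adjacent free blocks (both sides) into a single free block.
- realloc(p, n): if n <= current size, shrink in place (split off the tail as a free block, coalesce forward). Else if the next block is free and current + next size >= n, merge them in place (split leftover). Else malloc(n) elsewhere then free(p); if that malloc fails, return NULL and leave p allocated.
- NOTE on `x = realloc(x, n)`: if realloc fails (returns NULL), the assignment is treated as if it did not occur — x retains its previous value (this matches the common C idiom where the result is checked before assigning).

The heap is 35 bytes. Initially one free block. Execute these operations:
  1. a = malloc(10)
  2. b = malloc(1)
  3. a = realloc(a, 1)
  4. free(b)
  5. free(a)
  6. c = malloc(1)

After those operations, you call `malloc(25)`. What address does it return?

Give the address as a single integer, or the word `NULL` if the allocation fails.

Answer: 1

Derivation:
Op 1: a = malloc(10) -> a = 0; heap: [0-9 ALLOC][10-34 FREE]
Op 2: b = malloc(1) -> b = 10; heap: [0-9 ALLOC][10-10 ALLOC][11-34 FREE]
Op 3: a = realloc(a, 1) -> a = 0; heap: [0-0 ALLOC][1-9 FREE][10-10 ALLOC][11-34 FREE]
Op 4: free(b) -> (freed b); heap: [0-0 ALLOC][1-34 FREE]
Op 5: free(a) -> (freed a); heap: [0-34 FREE]
Op 6: c = malloc(1) -> c = 0; heap: [0-0 ALLOC][1-34 FREE]
malloc(25): first-fit scan over [0-0 ALLOC][1-34 FREE] -> 1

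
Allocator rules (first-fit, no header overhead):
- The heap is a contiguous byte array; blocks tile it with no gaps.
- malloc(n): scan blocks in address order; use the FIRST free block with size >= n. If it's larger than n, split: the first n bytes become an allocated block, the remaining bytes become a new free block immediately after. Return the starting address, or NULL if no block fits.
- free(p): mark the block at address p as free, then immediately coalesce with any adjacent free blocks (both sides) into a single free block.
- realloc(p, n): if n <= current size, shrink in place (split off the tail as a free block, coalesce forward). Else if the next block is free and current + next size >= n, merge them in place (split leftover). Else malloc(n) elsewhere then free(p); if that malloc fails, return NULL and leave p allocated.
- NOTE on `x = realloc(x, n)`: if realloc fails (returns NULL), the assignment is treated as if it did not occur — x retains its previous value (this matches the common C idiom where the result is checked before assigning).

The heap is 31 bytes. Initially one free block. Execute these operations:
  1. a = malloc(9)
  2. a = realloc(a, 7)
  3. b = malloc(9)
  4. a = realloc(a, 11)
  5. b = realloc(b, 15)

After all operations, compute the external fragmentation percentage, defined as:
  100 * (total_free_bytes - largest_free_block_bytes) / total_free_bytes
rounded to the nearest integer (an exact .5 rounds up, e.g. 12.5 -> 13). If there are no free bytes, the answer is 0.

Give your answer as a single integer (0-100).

Op 1: a = malloc(9) -> a = 0; heap: [0-8 ALLOC][9-30 FREE]
Op 2: a = realloc(a, 7) -> a = 0; heap: [0-6 ALLOC][7-30 FREE]
Op 3: b = malloc(9) -> b = 7; heap: [0-6 ALLOC][7-15 ALLOC][16-30 FREE]
Op 4: a = realloc(a, 11) -> a = 16; heap: [0-6 FREE][7-15 ALLOC][16-26 ALLOC][27-30 FREE]
Op 5: b = realloc(b, 15) -> NULL (b unchanged); heap: [0-6 FREE][7-15 ALLOC][16-26 ALLOC][27-30 FREE]
Free blocks: [7 4] total_free=11 largest=7 -> 100*(11-7)/11 = 400/11 ≈ 36.364 -> rounds to 36

Answer: 36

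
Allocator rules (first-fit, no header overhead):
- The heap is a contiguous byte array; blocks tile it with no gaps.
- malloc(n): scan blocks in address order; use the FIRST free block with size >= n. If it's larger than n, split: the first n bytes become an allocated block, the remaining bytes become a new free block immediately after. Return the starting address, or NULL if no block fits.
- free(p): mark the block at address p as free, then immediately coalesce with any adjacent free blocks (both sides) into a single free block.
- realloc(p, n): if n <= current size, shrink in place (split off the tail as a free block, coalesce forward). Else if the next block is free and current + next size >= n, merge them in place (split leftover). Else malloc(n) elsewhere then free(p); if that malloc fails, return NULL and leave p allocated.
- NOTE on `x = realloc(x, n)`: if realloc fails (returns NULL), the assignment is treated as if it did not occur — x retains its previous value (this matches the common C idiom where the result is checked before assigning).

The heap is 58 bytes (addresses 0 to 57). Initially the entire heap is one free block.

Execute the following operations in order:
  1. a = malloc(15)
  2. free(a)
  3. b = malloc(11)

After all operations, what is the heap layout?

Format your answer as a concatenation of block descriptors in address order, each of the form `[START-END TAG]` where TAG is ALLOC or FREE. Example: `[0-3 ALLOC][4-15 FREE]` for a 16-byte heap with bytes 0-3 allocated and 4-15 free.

Op 1: a = malloc(15) -> a = 0; heap: [0-14 ALLOC][15-57 FREE]
Op 2: free(a) -> (freed a); heap: [0-57 FREE]
Op 3: b = malloc(11) -> b = 0; heap: [0-10 ALLOC][11-57 FREE]

Answer: [0-10 ALLOC][11-57 FREE]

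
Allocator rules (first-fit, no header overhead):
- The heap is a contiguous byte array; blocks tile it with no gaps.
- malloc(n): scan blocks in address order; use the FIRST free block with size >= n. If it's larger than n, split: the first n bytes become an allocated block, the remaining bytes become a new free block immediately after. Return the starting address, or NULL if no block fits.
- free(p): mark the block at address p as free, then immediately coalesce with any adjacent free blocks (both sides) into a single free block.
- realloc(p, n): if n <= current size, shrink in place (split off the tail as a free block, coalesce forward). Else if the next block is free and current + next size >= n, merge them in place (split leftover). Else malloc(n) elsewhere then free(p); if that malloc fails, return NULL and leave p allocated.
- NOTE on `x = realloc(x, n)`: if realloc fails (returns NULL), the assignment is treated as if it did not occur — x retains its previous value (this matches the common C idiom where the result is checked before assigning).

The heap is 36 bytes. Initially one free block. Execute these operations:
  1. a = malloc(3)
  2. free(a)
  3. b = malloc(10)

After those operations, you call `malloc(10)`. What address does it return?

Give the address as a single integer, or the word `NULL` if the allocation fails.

Answer: 10

Derivation:
Op 1: a = malloc(3) -> a = 0; heap: [0-2 ALLOC][3-35 FREE]
Op 2: free(a) -> (freed a); heap: [0-35 FREE]
Op 3: b = malloc(10) -> b = 0; heap: [0-9 ALLOC][10-35 FREE]
malloc(10): first-fit scan over [0-9 ALLOC][10-35 FREE] -> 10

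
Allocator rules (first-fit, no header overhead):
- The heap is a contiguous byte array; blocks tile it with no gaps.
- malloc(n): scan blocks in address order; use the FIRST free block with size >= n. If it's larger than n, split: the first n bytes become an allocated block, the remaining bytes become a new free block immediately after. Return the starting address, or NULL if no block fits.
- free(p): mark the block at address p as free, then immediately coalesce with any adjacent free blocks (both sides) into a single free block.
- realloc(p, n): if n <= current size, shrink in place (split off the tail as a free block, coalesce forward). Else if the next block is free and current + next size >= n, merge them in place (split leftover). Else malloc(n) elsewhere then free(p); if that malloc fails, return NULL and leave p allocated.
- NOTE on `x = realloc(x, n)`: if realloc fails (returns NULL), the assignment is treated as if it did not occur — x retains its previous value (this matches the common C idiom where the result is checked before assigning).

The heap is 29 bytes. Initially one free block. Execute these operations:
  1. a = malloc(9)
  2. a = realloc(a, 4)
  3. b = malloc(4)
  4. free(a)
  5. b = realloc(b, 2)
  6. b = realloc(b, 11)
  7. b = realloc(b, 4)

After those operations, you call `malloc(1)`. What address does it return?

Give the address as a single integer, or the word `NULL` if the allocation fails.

Op 1: a = malloc(9) -> a = 0; heap: [0-8 ALLOC][9-28 FREE]
Op 2: a = realloc(a, 4) -> a = 0; heap: [0-3 ALLOC][4-28 FREE]
Op 3: b = malloc(4) -> b = 4; heap: [0-3 ALLOC][4-7 ALLOC][8-28 FREE]
Op 4: free(a) -> (freed a); heap: [0-3 FREE][4-7 ALLOC][8-28 FREE]
Op 5: b = realloc(b, 2) -> b = 4; heap: [0-3 FREE][4-5 ALLOC][6-28 FREE]
Op 6: b = realloc(b, 11) -> b = 4; heap: [0-3 FREE][4-14 ALLOC][15-28 FREE]
Op 7: b = realloc(b, 4) -> b = 4; heap: [0-3 FREE][4-7 ALLOC][8-28 FREE]
malloc(1): first-fit scan over [0-3 FREE][4-7 ALLOC][8-28 FREE] -> 0

Answer: 0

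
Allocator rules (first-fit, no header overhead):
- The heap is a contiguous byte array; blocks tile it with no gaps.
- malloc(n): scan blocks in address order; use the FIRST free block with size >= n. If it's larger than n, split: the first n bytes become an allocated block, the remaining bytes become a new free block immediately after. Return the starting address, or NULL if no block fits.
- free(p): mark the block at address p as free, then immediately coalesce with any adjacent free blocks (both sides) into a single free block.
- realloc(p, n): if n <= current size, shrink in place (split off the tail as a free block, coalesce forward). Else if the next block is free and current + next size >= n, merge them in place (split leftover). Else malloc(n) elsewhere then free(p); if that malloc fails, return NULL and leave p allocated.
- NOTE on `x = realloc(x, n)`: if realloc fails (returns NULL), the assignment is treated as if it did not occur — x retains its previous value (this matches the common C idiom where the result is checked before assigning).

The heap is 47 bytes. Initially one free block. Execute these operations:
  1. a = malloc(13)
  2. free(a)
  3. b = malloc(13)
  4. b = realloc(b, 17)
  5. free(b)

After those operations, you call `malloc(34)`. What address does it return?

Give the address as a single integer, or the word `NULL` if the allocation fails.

Answer: 0

Derivation:
Op 1: a = malloc(13) -> a = 0; heap: [0-12 ALLOC][13-46 FREE]
Op 2: free(a) -> (freed a); heap: [0-46 FREE]
Op 3: b = malloc(13) -> b = 0; heap: [0-12 ALLOC][13-46 FREE]
Op 4: b = realloc(b, 17) -> b = 0; heap: [0-16 ALLOC][17-46 FREE]
Op 5: free(b) -> (freed b); heap: [0-46 FREE]
malloc(34): first-fit scan over [0-46 FREE] -> 0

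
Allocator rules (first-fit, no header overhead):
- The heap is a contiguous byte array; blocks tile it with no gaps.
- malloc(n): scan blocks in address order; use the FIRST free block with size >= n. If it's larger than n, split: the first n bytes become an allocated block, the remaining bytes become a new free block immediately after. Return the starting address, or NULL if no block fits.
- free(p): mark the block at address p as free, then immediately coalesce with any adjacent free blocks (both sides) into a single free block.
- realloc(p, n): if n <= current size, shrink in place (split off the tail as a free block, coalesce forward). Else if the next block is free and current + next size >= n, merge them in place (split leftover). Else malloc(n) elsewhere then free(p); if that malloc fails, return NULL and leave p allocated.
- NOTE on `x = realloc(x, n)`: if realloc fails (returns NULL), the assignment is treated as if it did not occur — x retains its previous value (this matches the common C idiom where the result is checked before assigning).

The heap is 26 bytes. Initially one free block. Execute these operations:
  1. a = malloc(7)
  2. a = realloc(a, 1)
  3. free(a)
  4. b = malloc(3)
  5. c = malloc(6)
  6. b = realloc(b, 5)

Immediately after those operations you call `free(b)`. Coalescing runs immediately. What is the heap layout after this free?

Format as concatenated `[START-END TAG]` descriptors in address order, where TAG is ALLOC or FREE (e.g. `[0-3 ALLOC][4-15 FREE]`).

Answer: [0-2 FREE][3-8 ALLOC][9-25 FREE]

Derivation:
Op 1: a = malloc(7) -> a = 0; heap: [0-6 ALLOC][7-25 FREE]
Op 2: a = realloc(a, 1) -> a = 0; heap: [0-0 ALLOC][1-25 FREE]
Op 3: free(a) -> (freed a); heap: [0-25 FREE]
Op 4: b = malloc(3) -> b = 0; heap: [0-2 ALLOC][3-25 FREE]
Op 5: c = malloc(6) -> c = 3; heap: [0-2 ALLOC][3-8 ALLOC][9-25 FREE]
Op 6: b = realloc(b, 5) -> b = 9; heap: [0-2 FREE][3-8 ALLOC][9-13 ALLOC][14-25 FREE]
free(b): b = 9 -> block [9-13 ALLOC]; mark free, coalesce with adjacent free neighbors -> [0-2 FREE][3-8 ALLOC][9-25 FREE]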